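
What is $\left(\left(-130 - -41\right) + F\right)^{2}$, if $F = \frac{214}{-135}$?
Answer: $\frac{149548441}{18225} \approx 8205.7$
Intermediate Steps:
$F = - \frac{214}{135}$ ($F = 214 \left(- \frac{1}{135}\right) = - \frac{214}{135} \approx -1.5852$)
$\left(\left(-130 - -41\right) + F\right)^{2} = \left(\left(-130 - -41\right) - \frac{214}{135}\right)^{2} = \left(\left(-130 + 41\right) - \frac{214}{135}\right)^{2} = \left(-89 - \frac{214}{135}\right)^{2} = \left(- \frac{12229}{135}\right)^{2} = \frac{149548441}{18225}$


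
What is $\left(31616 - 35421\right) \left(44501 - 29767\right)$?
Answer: $-56062870$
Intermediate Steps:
$\left(31616 - 35421\right) \left(44501 - 29767\right) = \left(-3805\right) 14734 = -56062870$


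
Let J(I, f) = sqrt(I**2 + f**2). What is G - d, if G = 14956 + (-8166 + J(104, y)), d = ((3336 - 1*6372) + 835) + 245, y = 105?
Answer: 8746 + sqrt(21841) ≈ 8893.8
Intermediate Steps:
d = -1956 (d = ((3336 - 6372) + 835) + 245 = (-3036 + 835) + 245 = -2201 + 245 = -1956)
G = 6790 + sqrt(21841) (G = 14956 + (-8166 + sqrt(104**2 + 105**2)) = 14956 + (-8166 + sqrt(10816 + 11025)) = 14956 + (-8166 + sqrt(21841)) = 6790 + sqrt(21841) ≈ 6937.8)
G - d = (6790 + sqrt(21841)) - 1*(-1956) = (6790 + sqrt(21841)) + 1956 = 8746 + sqrt(21841)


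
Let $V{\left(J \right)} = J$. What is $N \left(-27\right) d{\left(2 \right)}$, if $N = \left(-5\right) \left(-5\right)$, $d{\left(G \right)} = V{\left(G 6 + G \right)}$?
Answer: $-9450$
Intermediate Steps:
$d{\left(G \right)} = 7 G$ ($d{\left(G \right)} = G 6 + G = 6 G + G = 7 G$)
$N = 25$
$N \left(-27\right) d{\left(2 \right)} = 25 \left(-27\right) 7 \cdot 2 = \left(-675\right) 14 = -9450$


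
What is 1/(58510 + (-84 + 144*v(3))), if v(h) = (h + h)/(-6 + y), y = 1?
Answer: 5/291266 ≈ 1.7166e-5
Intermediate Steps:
v(h) = -2*h/5 (v(h) = (h + h)/(-6 + 1) = (2*h)/(-5) = (2*h)*(-⅕) = -2*h/5)
1/(58510 + (-84 + 144*v(3))) = 1/(58510 + (-84 + 144*(-⅖*3))) = 1/(58510 + (-84 + 144*(-6/5))) = 1/(58510 + (-84 - 864/5)) = 1/(58510 - 1284/5) = 1/(291266/5) = 5/291266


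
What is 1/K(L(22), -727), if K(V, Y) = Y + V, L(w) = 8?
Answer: -1/719 ≈ -0.0013908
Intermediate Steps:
K(V, Y) = V + Y
1/K(L(22), -727) = 1/(8 - 727) = 1/(-719) = -1/719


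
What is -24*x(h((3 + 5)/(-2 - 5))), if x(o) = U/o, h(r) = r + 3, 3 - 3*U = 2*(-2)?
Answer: -392/13 ≈ -30.154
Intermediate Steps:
U = 7/3 (U = 1 - 2*(-2)/3 = 1 - 1/3*(-4) = 1 + 4/3 = 7/3 ≈ 2.3333)
h(r) = 3 + r
x(o) = 7/(3*o)
-24*x(h((3 + 5)/(-2 - 5))) = -56/(3 + (3 + 5)/(-2 - 5)) = -56/(3 + 8/(-7)) = -56/(3 + 8*(-1/7)) = -56/(3 - 8/7) = -56/13/7 = -56*7/13 = -24*49/39 = -392/13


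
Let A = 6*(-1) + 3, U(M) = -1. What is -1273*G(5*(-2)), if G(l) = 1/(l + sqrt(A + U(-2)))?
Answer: 6365/52 + 1273*I/52 ≈ 122.4 + 24.481*I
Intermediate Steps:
A = -3 (A = -6 + 3 = -3)
G(l) = 1/(l + 2*I) (G(l) = 1/(l + sqrt(-3 - 1)) = 1/(l + sqrt(-4)) = 1/(l + 2*I))
-1273*G(5*(-2)) = -1273/(5*(-2) + 2*I) = -1273*(-10 - 2*I)/104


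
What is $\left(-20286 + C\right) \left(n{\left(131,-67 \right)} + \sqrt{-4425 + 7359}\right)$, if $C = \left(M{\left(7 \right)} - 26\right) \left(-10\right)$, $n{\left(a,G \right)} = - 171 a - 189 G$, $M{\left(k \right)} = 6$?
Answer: $195597468 - 60258 \sqrt{326} \approx 1.9451 \cdot 10^{8}$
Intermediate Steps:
$n{\left(a,G \right)} = - 189 G - 171 a$
$C = 200$ ($C = \left(6 - 26\right) \left(-10\right) = \left(-20\right) \left(-10\right) = 200$)
$\left(-20286 + C\right) \left(n{\left(131,-67 \right)} + \sqrt{-4425 + 7359}\right) = \left(-20286 + 200\right) \left(\left(\left(-189\right) \left(-67\right) - 22401\right) + \sqrt{-4425 + 7359}\right) = - 20086 \left(\left(12663 - 22401\right) + \sqrt{2934}\right) = - 20086 \left(-9738 + 3 \sqrt{326}\right) = 195597468 - 60258 \sqrt{326}$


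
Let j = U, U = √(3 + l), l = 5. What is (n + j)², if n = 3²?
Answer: 89 + 36*√2 ≈ 139.91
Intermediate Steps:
U = 2*√2 (U = √(3 + 5) = √8 = 2*√2 ≈ 2.8284)
j = 2*√2 ≈ 2.8284
n = 9
(n + j)² = (9 + 2*√2)²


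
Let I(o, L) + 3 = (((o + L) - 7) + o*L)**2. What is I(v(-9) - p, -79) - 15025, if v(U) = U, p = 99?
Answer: 69507216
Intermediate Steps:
I(o, L) = -3 + (-7 + L + o + L*o)**2 (I(o, L) = -3 + (((o + L) - 7) + o*L)**2 = -3 + (((L + o) - 7) + L*o)**2 = -3 + ((-7 + L + o) + L*o)**2 = -3 + (-7 + L + o + L*o)**2)
I(v(-9) - p, -79) - 15025 = (-3 + (-7 - 79 + (-9 - 1*99) - 79*(-9 - 1*99))**2) - 15025 = (-3 + (-7 - 79 + (-9 - 99) - 79*(-9 - 99))**2) - 15025 = (-3 + (-7 - 79 - 108 - 79*(-108))**2) - 15025 = (-3 + (-7 - 79 - 108 + 8532)**2) - 15025 = (-3 + 8338**2) - 15025 = (-3 + 69522244) - 15025 = 69522241 - 15025 = 69507216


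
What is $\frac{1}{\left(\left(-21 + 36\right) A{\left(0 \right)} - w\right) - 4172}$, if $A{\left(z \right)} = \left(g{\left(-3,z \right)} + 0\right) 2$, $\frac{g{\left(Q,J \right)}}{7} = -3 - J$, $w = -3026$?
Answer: $- \frac{1}{1776} \approx -0.00056306$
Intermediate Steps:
$g{\left(Q,J \right)} = -21 - 7 J$ ($g{\left(Q,J \right)} = 7 \left(-3 - J\right) = -21 - 7 J$)
$A{\left(z \right)} = -42 - 14 z$ ($A{\left(z \right)} = \left(\left(-21 - 7 z\right) + 0\right) 2 = \left(-21 - 7 z\right) 2 = -42 - 14 z$)
$\frac{1}{\left(\left(-21 + 36\right) A{\left(0 \right)} - w\right) - 4172} = \frac{1}{\left(\left(-21 + 36\right) \left(-42 - 0\right) - -3026\right) - 4172} = \frac{1}{\left(15 \left(-42 + 0\right) + 3026\right) - 4172} = \frac{1}{\left(15 \left(-42\right) + 3026\right) - 4172} = \frac{1}{\left(-630 + 3026\right) - 4172} = \frac{1}{2396 - 4172} = \frac{1}{-1776} = - \frac{1}{1776}$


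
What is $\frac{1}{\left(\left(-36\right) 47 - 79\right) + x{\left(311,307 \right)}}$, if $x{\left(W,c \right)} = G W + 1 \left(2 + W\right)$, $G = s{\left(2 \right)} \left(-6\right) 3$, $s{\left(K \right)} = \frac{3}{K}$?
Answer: $- \frac{1}{9855} \approx -0.00010147$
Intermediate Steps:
$G = -27$ ($G = \frac{3}{2} \left(-6\right) 3 = \left(-9\right) 3 = -27$)
$x{\left(W,c \right)} = 2 - 26 W$ ($x{\left(W,c \right)} = - 27 W + 1 \left(2 + W\right) = - 27 W + \left(2 + W\right) = 2 - 26 W$)
$\frac{1}{\left(\left(-36\right) 47 - 79\right) + x{\left(311,307 \right)}} = \frac{1}{\left(\left(-36\right) 47 - 79\right) + \left(2 - 8086\right)} = \frac{1}{\left(-1692 - 79\right) + \left(2 - 8086\right)} = \frac{1}{-1771 - 8084} = \frac{1}{-9855} = - \frac{1}{9855}$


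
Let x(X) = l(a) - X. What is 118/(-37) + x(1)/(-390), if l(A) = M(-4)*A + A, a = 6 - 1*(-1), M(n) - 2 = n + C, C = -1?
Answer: -3031/962 ≈ -3.1507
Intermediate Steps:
M(n) = 1 + n (M(n) = 2 + (n - 1) = 2 + (-1 + n) = 1 + n)
a = 7 (a = 6 + 1 = 7)
l(A) = -2*A (l(A) = (1 - 4)*A + A = -3*A + A = -2*A)
x(X) = -14 - X (x(X) = -2*7 - X = -14 - X)
118/(-37) + x(1)/(-390) = 118/(-37) + (-14 - 1*1)/(-390) = 118*(-1/37) + (-14 - 1)*(-1/390) = -118/37 - 15*(-1/390) = -118/37 + 1/26 = -3031/962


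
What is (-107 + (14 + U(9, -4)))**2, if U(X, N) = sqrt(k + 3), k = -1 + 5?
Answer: (93 - sqrt(7))**2 ≈ 8163.9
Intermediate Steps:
k = 4
U(X, N) = sqrt(7) (U(X, N) = sqrt(4 + 3) = sqrt(7))
(-107 + (14 + U(9, -4)))**2 = (-107 + (14 + sqrt(7)))**2 = (-93 + sqrt(7))**2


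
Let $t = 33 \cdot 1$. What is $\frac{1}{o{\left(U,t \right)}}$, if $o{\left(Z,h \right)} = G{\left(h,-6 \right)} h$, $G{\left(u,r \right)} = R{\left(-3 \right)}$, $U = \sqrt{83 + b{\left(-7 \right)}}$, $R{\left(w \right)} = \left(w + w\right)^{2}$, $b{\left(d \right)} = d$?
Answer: $\frac{1}{1188} \approx 0.00084175$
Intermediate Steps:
$R{\left(w \right)} = 4 w^{2}$ ($R{\left(w \right)} = \left(2 w\right)^{2} = 4 w^{2}$)
$U = 2 \sqrt{19}$ ($U = \sqrt{83 - 7} = \sqrt{76} = 2 \sqrt{19} \approx 8.7178$)
$G{\left(u,r \right)} = 36$ ($G{\left(u,r \right)} = 4 \left(-3\right)^{2} = 4 \cdot 9 = 36$)
$t = 33$
$o{\left(Z,h \right)} = 36 h$
$\frac{1}{o{\left(U,t \right)}} = \frac{1}{36 \cdot 33} = \frac{1}{1188}$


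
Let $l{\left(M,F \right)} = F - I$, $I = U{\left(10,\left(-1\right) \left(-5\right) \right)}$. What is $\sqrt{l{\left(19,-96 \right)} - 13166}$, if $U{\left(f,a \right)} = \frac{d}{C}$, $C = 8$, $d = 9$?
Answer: $\frac{i \sqrt{212210}}{4} \approx 115.17 i$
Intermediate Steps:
$U{\left(f,a \right)} = \frac{9}{8}$
$I = \frac{9}{8} \approx 1.125$
$l{\left(M,F \right)} = - \frac{9}{8} + F$ ($l{\left(M,F \right)} = F - \frac{9}{8} = - \frac{9}{8} + F$)
$\sqrt{l{\left(19,-96 \right)} - 13166} = \sqrt{\left(- \frac{9}{8} - 96\right) - 13166} = \sqrt{- \frac{777}{8} - 13166} = \sqrt{- \frac{106105}{8}} = \frac{i \sqrt{212210}}{4}$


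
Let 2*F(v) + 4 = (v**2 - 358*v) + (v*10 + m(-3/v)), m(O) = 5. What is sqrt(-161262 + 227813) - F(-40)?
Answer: -15521/2 + sqrt(66551) ≈ -7502.5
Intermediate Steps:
F(v) = 1/2 + v**2/2 - 174*v (F(v) = -2 + ((v**2 - 358*v) + (v*10 + 5))/2 = -2 + ((v**2 - 358*v) + (10*v + 5))/2 = -2 + ((v**2 - 358*v) + (5 + 10*v))/2 = -2 + (5 + v**2 - 348*v)/2 = -2 + (5/2 + v**2/2 - 174*v) = 1/2 + v**2/2 - 174*v)
sqrt(-161262 + 227813) - F(-40) = sqrt(-161262 + 227813) - (1/2 + (1/2)*(-40)**2 - 174*(-40)) = sqrt(66551) - (1/2 + (1/2)*1600 + 6960) = sqrt(66551) - (1/2 + 800 + 6960) = sqrt(66551) - 1*15521/2 = sqrt(66551) - 15521/2 = -15521/2 + sqrt(66551)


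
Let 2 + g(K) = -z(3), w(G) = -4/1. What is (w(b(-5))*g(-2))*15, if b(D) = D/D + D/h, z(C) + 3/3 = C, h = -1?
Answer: 240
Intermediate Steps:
z(C) = -1 + C
b(D) = 1 - D (b(D) = D/D + D/(-1) = 1 + D*(-1) = 1 - D)
w(G) = -4 (w(G) = -4*1 = -4)
g(K) = -4 (g(K) = -2 - (-1 + 3) = -2 - 1*2 = -2 - 2 = -4)
(w(b(-5))*g(-2))*15 = -4*(-4)*15 = 16*15 = 240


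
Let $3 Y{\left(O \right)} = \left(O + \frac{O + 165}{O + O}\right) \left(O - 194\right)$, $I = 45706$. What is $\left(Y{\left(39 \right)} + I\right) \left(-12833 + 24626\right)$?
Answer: $\frac{6677507149}{13} \approx 5.1365 \cdot 10^{8}$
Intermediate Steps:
$Y{\left(O \right)} = \frac{\left(-194 + O\right) \left(O + \frac{165 + O}{2 O}\right)}{3}$ ($Y{\left(O \right)} = \frac{\left(O + \frac{O + 165}{O + O}\right) \left(O - 194\right)}{3} = \frac{\left(O + \frac{165 + O}{2 O}\right) \left(-194 + O\right)}{3} = \frac{\left(-194 + O\right) \left(O + \frac{165 + O}{2 O}\right)}{3}$)
$\left(Y{\left(39 \right)} + I\right) \left(-12833 + 24626\right) = \left(\left(- \frac{29}{6} - \frac{5335}{39} - \frac{5031}{2} + \frac{39^{2}}{3}\right) + 45706\right) \left(-12833 + 24626\right) = \left(\left(- \frac{29}{6} - \frac{5335}{39} - \frac{5031}{2} + \frac{1}{3} \cdot 1521\right) + 45706\right) 11793 = \left(\left(- \frac{29}{6} - \frac{5335}{39} - \frac{5031}{2} + 507\right) + 45706\right) 11793 = \left(- \frac{83855}{39} + 45706\right) 11793 = \frac{1698679}{39} \cdot 11793 = \frac{6677507149}{13}$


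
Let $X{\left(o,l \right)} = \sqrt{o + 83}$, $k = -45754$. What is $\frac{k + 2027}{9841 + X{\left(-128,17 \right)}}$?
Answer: $- \frac{430317407}{96845326} + \frac{131181 i \sqrt{5}}{96845326} \approx -4.4433 + 0.0030288 i$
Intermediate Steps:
$X{\left(o,l \right)} = \sqrt{83 + o}$
$\frac{k + 2027}{9841 + X{\left(-128,17 \right)}} = \frac{-45754 + 2027}{9841 + \sqrt{83 - 128}} = - \frac{43727}{9841 + \sqrt{-45}} = - \frac{43727}{9841 + 3 i \sqrt{5}}$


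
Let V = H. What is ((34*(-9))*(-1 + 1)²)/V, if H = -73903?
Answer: 0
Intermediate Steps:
V = -73903
((34*(-9))*(-1 + 1)²)/V = ((34*(-9))*(-1 + 1)²)/(-73903) = -306*0²*(-1/73903) = -306*0*(-1/73903) = 0*(-1/73903) = 0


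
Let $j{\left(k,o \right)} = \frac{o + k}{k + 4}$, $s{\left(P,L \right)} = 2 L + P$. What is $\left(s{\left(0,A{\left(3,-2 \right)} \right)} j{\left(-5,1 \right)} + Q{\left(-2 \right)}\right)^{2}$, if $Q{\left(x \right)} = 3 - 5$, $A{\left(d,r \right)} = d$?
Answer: $484$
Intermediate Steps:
$Q{\left(x \right)} = -2$ ($Q{\left(x \right)} = 3 - 5 = -2$)
$s{\left(P,L \right)} = P + 2 L$
$j{\left(k,o \right)} = \frac{k + o}{4 + k}$
$\left(s{\left(0,A{\left(3,-2 \right)} \right)} j{\left(-5,1 \right)} + Q{\left(-2 \right)}\right)^{2} = \left(\left(0 + 2 \cdot 3\right) \frac{-5 + 1}{4 - 5} - 2\right)^{2} = \left(\left(0 + 6\right) \frac{1}{-1} \left(-4\right) - 2\right)^{2} = \left(6 \left(\left(-1\right) \left(-4\right)\right) - 2\right)^{2} = \left(6 \cdot 4 - 2\right)^{2} = \left(24 - 2\right)^{2} = 22^{2} = 484$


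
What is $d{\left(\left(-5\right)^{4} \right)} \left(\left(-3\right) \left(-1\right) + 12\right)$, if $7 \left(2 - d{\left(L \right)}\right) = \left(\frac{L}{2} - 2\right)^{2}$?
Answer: $- \frac{5783775}{28} \approx -2.0656 \cdot 10^{5}$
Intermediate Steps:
$d{\left(L \right)} = 2 - \frac{\left(-2 + \frac{L}{2}\right)^{2}}{7}$ ($d{\left(L \right)} = 2 - \frac{\left(\frac{L}{2} - 2\right)^{2}}{7} = 2 - \frac{\left(-2 + \frac{L}{2}\right)^{2}}{7}$)
$d{\left(\left(-5\right)^{4} \right)} \left(\left(-3\right) \left(-1\right) + 12\right) = \left(2 - \frac{\left(-4 + \left(-5\right)^{4}\right)^{2}}{28}\right) \left(\left(-3\right) \left(-1\right) + 12\right) = \left(2 - \frac{\left(-4 + 625\right)^{2}}{28}\right) \left(3 + 12\right) = \left(2 - \frac{621^{2}}{28}\right) 15 = \left(2 - \frac{385641}{28}\right) 15 = \left(- \frac{385585}{28}\right) 15 = - \frac{5783775}{28}$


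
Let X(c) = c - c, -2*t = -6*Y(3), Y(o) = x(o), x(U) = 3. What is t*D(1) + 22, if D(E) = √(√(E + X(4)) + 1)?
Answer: 22 + 9*√2 ≈ 34.728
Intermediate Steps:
Y(o) = 3
t = 9 (t = -(-3)*3 = -½*(-18) = 9)
X(c) = 0
D(E) = √(1 + √E) (D(E) = √(√(E + 0) + 1) = √(√E + 1) = √(1 + √E))
t*D(1) + 22 = 9*√(1 + √1) + 22 = 9*√(1 + 1) + 22 = 9*√2 + 22 = 22 + 9*√2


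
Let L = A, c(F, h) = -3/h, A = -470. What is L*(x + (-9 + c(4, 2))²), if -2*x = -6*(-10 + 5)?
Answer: -89535/2 ≈ -44768.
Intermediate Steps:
x = -15 (x = -(-3)*(-10 + 5) = -(-3)*(-5) = -½*30 = -15)
L = -470
L*(x + (-9 + c(4, 2))²) = -470*(-15 + (-9 - 3/2)²) = -470*(-15 + (-21/2)²) = -470*(-15 + 441/4) = -470*381/4 = -89535/2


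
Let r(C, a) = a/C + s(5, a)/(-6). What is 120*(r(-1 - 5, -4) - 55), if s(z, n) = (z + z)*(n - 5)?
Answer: -4720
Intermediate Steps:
s(z, n) = 2*z*(-5 + n) (s(z, n) = (2*z)*(-5 + n) = 2*z*(-5 + n))
r(C, a) = 25/3 - 5*a/3 + a/C (r(C, a) = a/C + (2*5*(-5 + a))/(-6) = a/C + (-50 + 10*a)*(-⅙) = a/C + (25/3 - 5*a/3) = 25/3 - 5*a/3 + a/C)
120*(r(-1 - 5, -4) - 55) = 120*((-4 + 5*(-1 - 5)*(5 - 1*(-4))/3)/(-1 - 5) - 55) = 120*((-4 + (5/3)*(-6)*(5 + 4))/(-6) - 55) = 120*(-(-4 + (5/3)*(-6)*9)/6 - 55) = 120*(-(-4 - 90)/6 - 55) = 120*(-⅙*(-94) - 55) = 120*(47/3 - 55) = 120*(-118/3) = -4720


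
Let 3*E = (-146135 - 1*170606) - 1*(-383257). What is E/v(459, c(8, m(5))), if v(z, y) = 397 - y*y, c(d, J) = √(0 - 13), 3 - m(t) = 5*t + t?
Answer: 11086/205 ≈ 54.078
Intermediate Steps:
m(t) = 3 - 6*t (m(t) = 3 - (5*t + t) = 3 - 6*t)
c(d, J) = I*√13 (c(d, J) = √(-13) = I*√13)
E = 22172 (E = ((-146135 - 1*170606) - 1*(-383257))/3 = ((-146135 - 170606) + 383257)/3 = (-316741 + 383257)/3 = (⅓)*66516 = 22172)
v(z, y) = 397 - y²
E/v(459, c(8, m(5))) = 22172/(397 - (I*√13)²) = 22172/(397 - 1*(-13)) = 22172/(397 + 13) = 22172/410 = 22172*(1/410) = 11086/205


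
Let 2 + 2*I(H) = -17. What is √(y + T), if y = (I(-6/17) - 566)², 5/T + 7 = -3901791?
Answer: √5042201757972084011/3901798 ≈ 575.50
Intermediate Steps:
T = -5/3901798 (T = 5/(-7 - 3901791) = 5/(-3901798) = 5*(-1/3901798) = -5/3901798 ≈ -1.2815e-6)
I(H) = -19/2 (I(H) = -1 + (½)*(-17) = -1 - 17/2 = -19/2)
y = 1324801/4 (y = (-19/2 - 566)² = (-1151/2)² = 1324801/4 ≈ 3.3120e+5)
√(y + T) = √(1324801/4 - 5/3901798) = √(2584552946089/7803596) = √5042201757972084011/3901798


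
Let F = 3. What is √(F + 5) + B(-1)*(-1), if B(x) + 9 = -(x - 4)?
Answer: 4 + 2*√2 ≈ 6.8284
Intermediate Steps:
B(x) = -5 - x (B(x) = -9 - (x - 4) = -9 - (-4 + x) = -9 + (4 - x) = -5 - x)
√(F + 5) + B(-1)*(-1) = √(3 + 5) + (-5 - 1*(-1))*(-1) = √8 + (-5 + 1)*(-1) = 2*√2 - 4*(-1) = 2*√2 + 4 = 4 + 2*√2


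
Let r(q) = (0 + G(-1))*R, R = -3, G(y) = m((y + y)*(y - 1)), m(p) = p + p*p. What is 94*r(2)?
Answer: -5640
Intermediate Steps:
m(p) = p + p²
G(y) = 2*y*(1 + 2*y*(-1 + y))*(-1 + y) (G(y) = ((y + y)*(y - 1))*(1 + (y + y)*(y - 1)) = ((2*y)*(-1 + y))*(1 + (2*y)*(-1 + y)) = (2*y*(-1 + y))*(1 + 2*y*(-1 + y)) = 2*y*(1 + 2*y*(-1 + y))*(-1 + y))
r(q) = -60 (r(q) = (0 + 2*(-1)*(1 + 2*(-1)*(-1 - 1))*(-1 - 1))*(-3) = (0 + 2*(-1)*(1 + 2*(-1)*(-2))*(-2))*(-3) = (0 + 2*(-1)*(1 + 4)*(-2))*(-3) = (0 + 2*(-1)*5*(-2))*(-3) = (0 + 20)*(-3) = 20*(-3) = -60)
94*r(2) = 94*(-60) = -5640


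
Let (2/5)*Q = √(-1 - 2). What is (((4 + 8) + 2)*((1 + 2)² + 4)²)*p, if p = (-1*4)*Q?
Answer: -23660*I*√3 ≈ -40980.0*I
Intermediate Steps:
Q = 5*I*√3/2 (Q = 5*√(-1 - 2)/2 = 5*√(-3)/2 = 5*(I*√3)/2 = 5*I*√3/2 ≈ 4.3301*I)
p = -10*I*√3 (p = (-1*4)*(5*I*√3/2) = -10*I*√3 ≈ -17.32*I)
(((4 + 8) + 2)*((1 + 2)² + 4)²)*p = (((4 + 8) + 2)*((1 + 2)² + 4)²)*(-10*I*√3) = ((12 + 2)*(3² + 4)²)*(-10*I*√3) = (14*(9 + 4)²)*(-10*I*√3) = (14*13²)*(-10*I*√3) = (14*169)*(-10*I*√3) = 2366*(-10*I*√3) = -23660*I*√3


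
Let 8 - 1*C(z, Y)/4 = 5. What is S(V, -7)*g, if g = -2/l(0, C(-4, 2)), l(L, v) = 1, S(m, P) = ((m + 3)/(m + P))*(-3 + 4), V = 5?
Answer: 8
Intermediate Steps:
C(z, Y) = 12 (C(z, Y) = 32 - 4*5 = 32 - 20 = 12)
S(m, P) = (3 + m)/(P + m) (S(m, P) = ((3 + m)/(P + m))*1 = (3 + m)/(P + m))
g = -2 (g = -2/1 = -2*1 = -2)
S(V, -7)*g = ((3 + 5)/(-7 + 5))*(-2) = (8/(-2))*(-2) = -1/2*8*(-2) = -4*(-2) = 8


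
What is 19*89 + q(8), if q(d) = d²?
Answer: 1755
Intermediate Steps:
19*89 + q(8) = 19*89 + 8² = 1691 + 64 = 1755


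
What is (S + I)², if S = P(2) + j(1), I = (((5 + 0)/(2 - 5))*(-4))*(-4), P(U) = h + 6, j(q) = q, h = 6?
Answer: 1681/9 ≈ 186.78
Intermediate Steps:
P(U) = 12 (P(U) = 6 + 6 = 12)
I = -80/3 (I = ((5/(-3))*(-4))*(-4) = ((5*(-⅓))*(-4))*(-4) = -5/3*(-4)*(-4) = (20/3)*(-4) = -80/3 ≈ -26.667)
S = 13 (S = 12 + 1 = 13)
(S + I)² = (13 - 80/3)² = (-41/3)² = 1681/9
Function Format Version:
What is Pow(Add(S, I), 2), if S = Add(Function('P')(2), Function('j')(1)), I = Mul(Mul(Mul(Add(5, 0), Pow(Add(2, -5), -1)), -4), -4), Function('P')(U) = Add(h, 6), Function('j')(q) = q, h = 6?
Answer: Rational(1681, 9) ≈ 186.78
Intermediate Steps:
Function('P')(U) = 12 (Function('P')(U) = Add(6, 6) = 12)
I = Rational(-80, 3) (I = Mul(Mul(Mul(5, Pow(-3, -1)), -4), -4) = Mul(Mul(Mul(5, Rational(-1, 3)), -4), -4) = Mul(Mul(Rational(-5, 3), -4), -4) = Mul(Rational(20, 3), -4) = Rational(-80, 3) ≈ -26.667)
S = 13 (S = Add(12, 1) = 13)
Pow(Add(S, I), 2) = Pow(Add(13, Rational(-80, 3)), 2) = Pow(Rational(-41, 3), 2) = Rational(1681, 9)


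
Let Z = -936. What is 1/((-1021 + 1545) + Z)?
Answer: -1/412 ≈ -0.0024272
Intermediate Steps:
1/((-1021 + 1545) + Z) = 1/((-1021 + 1545) - 936) = 1/(524 - 936) = 1/(-412) = -1/412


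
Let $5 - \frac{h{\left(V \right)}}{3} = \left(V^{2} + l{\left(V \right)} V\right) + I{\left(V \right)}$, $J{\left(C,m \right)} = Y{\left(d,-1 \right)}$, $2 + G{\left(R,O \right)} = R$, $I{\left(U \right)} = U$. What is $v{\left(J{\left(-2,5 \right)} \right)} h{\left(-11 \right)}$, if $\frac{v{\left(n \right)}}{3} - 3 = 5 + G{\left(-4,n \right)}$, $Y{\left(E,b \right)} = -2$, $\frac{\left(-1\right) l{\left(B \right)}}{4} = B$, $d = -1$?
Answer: $6822$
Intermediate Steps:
$l{\left(B \right)} = - 4 B$
$G{\left(R,O \right)} = -2 + R$
$J{\left(C,m \right)} = -2$
$v{\left(n \right)} = 6$ ($v{\left(n \right)} = 9 + 3 \left(5 - 6\right) = 9 + 3 \left(-1\right) = 9 - 3 = 6$)
$h{\left(V \right)} = 15 - 3 V + 9 V^{2}$ ($h{\left(V \right)} = 15 - 3 \left(\left(V^{2} + - 4 V V\right) + V\right) = 15 - 3 \left(\left(V^{2} - 4 V^{2}\right) + V\right) = 15 - 3 \left(- 3 V^{2} + V\right) = 15 - 3 \left(V - 3 V^{2}\right) = 15 + \left(- 3 V + 9 V^{2}\right) = 15 - 3 V + 9 V^{2}$)
$v{\left(J{\left(-2,5 \right)} \right)} h{\left(-11 \right)} = 6 \left(15 - -33 + 9 \left(-11\right)^{2}\right) = 6 \left(15 + 33 + 9 \cdot 121\right) = 6 \left(15 + 33 + 1089\right) = 6 \cdot 1137 = 6822$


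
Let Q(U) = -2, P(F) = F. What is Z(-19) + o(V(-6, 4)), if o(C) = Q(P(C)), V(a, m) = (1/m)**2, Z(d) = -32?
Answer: -34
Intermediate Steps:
V(a, m) = m**(-2) (V(a, m) = (1/m)**2 = m**(-2))
o(C) = -2
Z(-19) + o(V(-6, 4)) = -32 - 2 = -34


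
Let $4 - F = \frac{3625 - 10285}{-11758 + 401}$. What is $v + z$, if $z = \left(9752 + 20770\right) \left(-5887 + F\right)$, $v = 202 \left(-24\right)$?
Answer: $- \frac{2039531771838}{11357} \approx -1.7958 \cdot 10^{8}$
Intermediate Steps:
$v = -4848$
$F = \frac{38768}{11357}$ ($F = 4 - \frac{3625 - 10285}{-11758 + 401} = 4 - - \frac{6660}{-11357} = 4 - \left(-6660\right) \left(- \frac{1}{11357}\right) = 4 - \frac{6660}{11357} = \frac{38768}{11357} \approx 3.4136$)
$z = - \frac{2039476713102}{11357}$ ($z = \left(9752 + 20770\right) \left(-5887 + \frac{38768}{11357}\right) = 30522 \left(- \frac{66819891}{11357}\right) = - \frac{2039476713102}{11357} \approx -1.7958 \cdot 10^{8}$)
$v + z = -4848 - \frac{2039476713102}{11357} = - \frac{2039531771838}{11357}$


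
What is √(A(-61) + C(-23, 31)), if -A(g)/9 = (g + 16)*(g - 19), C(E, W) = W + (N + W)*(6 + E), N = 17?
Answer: I*√33185 ≈ 182.17*I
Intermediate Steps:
C(E, W) = W + (6 + E)*(17 + W) (C(E, W) = W + (17 + W)*(6 + E) = W + (6 + E)*(17 + W))
A(g) = -9*(-19 + g)*(16 + g) (A(g) = -9*(g + 16)*(g - 19) = -9*(16 + g)*(-19 + g) = -9*(-19 + g)*(16 + g))
√(A(-61) + C(-23, 31)) = √((2736 - 9*(-61)² + 27*(-61)) + (102 + 7*31 + 17*(-23) - 23*31)) = √((2736 - 9*3721 - 1647) + (102 + 217 - 391 - 713)) = √((2736 - 33489 - 1647) - 785) = √(-32400 - 785) = √(-33185) = I*√33185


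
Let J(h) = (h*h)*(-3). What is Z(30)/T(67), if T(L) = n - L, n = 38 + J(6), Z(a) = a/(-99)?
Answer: 10/4521 ≈ 0.0022119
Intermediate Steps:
Z(a) = -a/99 (Z(a) = a*(-1/99) = -a/99)
J(h) = -3*h² (J(h) = h²*(-3) = -3*h²)
n = -70 (n = 38 - 3*6² = 38 - 3*36 = 38 - 108 = -70)
T(L) = -70 - L
Z(30)/T(67) = (-1/99*30)/(-70 - 1*67) = -10/(33*(-70 - 67)) = -10/33/(-137) = -10/33*(-1/137) = 10/4521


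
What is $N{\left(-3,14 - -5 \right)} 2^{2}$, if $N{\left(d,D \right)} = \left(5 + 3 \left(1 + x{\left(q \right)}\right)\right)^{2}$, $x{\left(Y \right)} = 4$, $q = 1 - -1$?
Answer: $1600$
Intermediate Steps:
$q = 2$ ($q = 1 + 1 = 2$)
$N{\left(d,D \right)} = 400$ ($N{\left(d,D \right)} = \left(5 + 3 \left(1 + 4\right)\right)^{2} = \left(5 + 3 \cdot 5\right)^{2} = \left(5 + 15\right)^{2} = 20^{2} = 400$)
$N{\left(-3,14 - -5 \right)} 2^{2} = 400 \cdot 2^{2} = 400 \cdot 4 = 1600$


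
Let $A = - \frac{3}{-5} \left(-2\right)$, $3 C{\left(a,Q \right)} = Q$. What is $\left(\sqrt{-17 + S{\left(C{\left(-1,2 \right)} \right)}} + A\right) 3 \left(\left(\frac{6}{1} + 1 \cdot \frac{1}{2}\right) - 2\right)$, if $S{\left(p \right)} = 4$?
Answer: $- \frac{81}{5} + \frac{27 i \sqrt{13}}{2} \approx -16.2 + 48.675 i$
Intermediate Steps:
$C{\left(a,Q \right)} = \frac{Q}{3}$
$A = - \frac{6}{5}$ ($A = \left(-3\right) \left(- \frac{1}{5}\right) \left(-2\right) = \frac{3}{5} \left(-2\right) = - \frac{6}{5} \approx -1.2$)
$\left(\sqrt{-17 + S{\left(C{\left(-1,2 \right)} \right)}} + A\right) 3 \left(\left(\frac{6}{1} + 1 \cdot \frac{1}{2}\right) - 2\right) = \left(\sqrt{-17 + 4} - \frac{6}{5}\right) 3 \left(\left(\frac{6}{1} + 1 \cdot \frac{1}{2}\right) - 2\right) = \left(\sqrt{-13} - \frac{6}{5}\right) 3 \left(\left(6 \cdot 1 + 1 \cdot \frac{1}{2}\right) - 2\right) = \left(i \sqrt{13} - \frac{6}{5}\right) 3 \left(\left(6 + \frac{1}{2}\right) - 2\right) = \left(- \frac{6}{5} + i \sqrt{13}\right) 3 \left(\frac{13}{2} - 2\right) = \left(- \frac{6}{5} + i \sqrt{13}\right) 3 \cdot \frac{9}{2} = \left(- \frac{6}{5} + i \sqrt{13}\right) \frac{27}{2} = - \frac{81}{5} + \frac{27 i \sqrt{13}}{2}$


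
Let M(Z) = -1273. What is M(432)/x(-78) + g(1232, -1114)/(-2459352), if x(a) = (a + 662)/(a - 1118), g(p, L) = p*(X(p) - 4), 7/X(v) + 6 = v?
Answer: 10246913387449/3930483666 ≈ 2607.0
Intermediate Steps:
X(v) = 7/(-6 + v)
g(p, L) = p*(-4 + 7/(-6 + p)) (g(p, L) = p*(7/(-6 + p) - 4) = p*(-4 + 7/(-6 + p)))
x(a) = (662 + a)/(-1118 + a)
M(432)/x(-78) + g(1232, -1114)/(-2459352) = -1273*(-1118 - 78)/(662 - 78) + (1232*(31 - 4*1232)/(-6 + 1232))/(-2459352) = -1273/(584/(-1196)) + (1232*(31 - 4928)/1226)*(-1/2459352) = -1273/((-1/1196*584)) + (1232*(1/1226)*(-4897))*(-1/2459352) = -1273/(-146/299) - 3016552/613*(-1/2459352) = -1273*(-299/146) + 53867/26921121 = 380627/146 + 53867/26921121 = 10246913387449/3930483666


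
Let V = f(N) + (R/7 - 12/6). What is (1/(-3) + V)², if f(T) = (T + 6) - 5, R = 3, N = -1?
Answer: 1600/441 ≈ 3.6281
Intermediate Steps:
f(T) = 1 + T (f(T) = (6 + T) - 5 = 1 + T)
V = -11/7 (V = (1 - 1) + (3/7 - 12/6) = 0 + (3*(⅐) - 12*⅙) = 0 + (3/7 - 2) = 0 - 11/7 = -11/7 ≈ -1.5714)
(1/(-3) + V)² = (1/(-3) - 11/7)² = (-⅓ - 11/7)² = (-40/21)² = 1600/441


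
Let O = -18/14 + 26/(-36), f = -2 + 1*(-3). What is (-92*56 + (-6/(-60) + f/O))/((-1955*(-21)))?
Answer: -4342669/34623050 ≈ -0.12543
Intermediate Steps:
f = -5 (f = -2 - 3 = -5)
O = -253/126 (O = -18*1/14 + 26*(-1/36) = -9/7 - 13/18 = -253/126 ≈ -2.0079)
(-92*56 + (-6/(-60) + f/O))/((-1955*(-21))) = (-92*56 + (-6/(-60) - 5/(-253/126)))/((-1955*(-21))) = (-5152 + (-6*(-1/60) - 5*(-126/253)))/41055 = (-5152 + (1/10 + 630/253))*(1/41055) = (-5152 + 6553/2530)*(1/41055) = -13028007/2530*1/41055 = -4342669/34623050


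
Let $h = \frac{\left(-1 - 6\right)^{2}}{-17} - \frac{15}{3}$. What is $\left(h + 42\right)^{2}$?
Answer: $\frac{336400}{289} \approx 1164.0$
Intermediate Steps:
$h = - \frac{134}{17}$ ($h = \left(-1 - 6\right)^{2} \left(- \frac{1}{17}\right) - 5 = \left(-7\right)^{2} \left(- \frac{1}{17}\right) - 5 = 49 \left(- \frac{1}{17}\right) - 5 = - \frac{49}{17} - 5 = - \frac{134}{17} \approx -7.8824$)
$\left(h + 42\right)^{2} = \left(- \frac{134}{17} + 42\right)^{2} = \left(\frac{580}{17}\right)^{2} = \frac{336400}{289}$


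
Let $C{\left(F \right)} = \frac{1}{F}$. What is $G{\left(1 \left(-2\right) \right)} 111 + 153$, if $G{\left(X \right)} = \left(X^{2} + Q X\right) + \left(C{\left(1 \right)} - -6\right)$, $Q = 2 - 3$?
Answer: $1596$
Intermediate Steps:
$Q = -1$ ($Q = 2 - 3 = -1$)
$G{\left(X \right)} = 7 + X^{2} - X$ ($G{\left(X \right)} = \left(X^{2} - X\right) + \left(1^{-1} - -6\right) = \left(X^{2} - X\right) + \left(1 + 6\right) = \left(X^{2} - X\right) + 7 = 7 + X^{2} - X$)
$G{\left(1 \left(-2\right) \right)} 111 + 153 = \left(7 + \left(1 \left(-2\right)\right)^{2} - 1 \left(-2\right)\right) 111 + 153 = \left(7 + \left(-2\right)^{2} - -2\right) 111 + 153 = \left(7 + 4 + 2\right) 111 + 153 = 13 \cdot 111 + 153 = 1443 + 153 = 1596$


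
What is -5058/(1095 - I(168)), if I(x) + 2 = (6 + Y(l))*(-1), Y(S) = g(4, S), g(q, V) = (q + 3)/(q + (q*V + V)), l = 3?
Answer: -16017/3494 ≈ -4.5841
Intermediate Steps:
g(q, V) = (3 + q)/(V + q + V*q) (g(q, V) = (3 + q)/(q + (V*q + V)) = (3 + q)/(q + (V + V*q)) = (3 + q)/(V + q + V*q))
Y(S) = 7/(4 + 5*S) (Y(S) = (3 + 4)/(S + 4 + S*4) = 7/(S + 4 + 4*S) = 7/(4 + 5*S))
I(x) = -159/19 (I(x) = -2 + (6 + 7/(4 + 5*3))*(-1) = -2 + (6 + 7/(4 + 15))*(-1) = -2 + (6 + 7/19)*(-1) = -2 + (121/19)*(-1) = -2 - 121/19 = -159/19)
-5058/(1095 - I(168)) = -5058/(1095 - 1*(-159/19)) = -5058/(1095 + 159/19) = -5058/20964/19 = -5058*19/20964 = -16017/3494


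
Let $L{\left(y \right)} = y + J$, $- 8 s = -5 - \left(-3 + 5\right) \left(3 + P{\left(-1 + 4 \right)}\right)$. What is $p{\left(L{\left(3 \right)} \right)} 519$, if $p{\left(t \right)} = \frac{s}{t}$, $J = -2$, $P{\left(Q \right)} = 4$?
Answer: $\frac{9861}{8} \approx 1232.6$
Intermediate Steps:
$s = \frac{19}{8}$ ($s = - \frac{-5 - \left(-3 + 5\right) \left(3 + 4\right)}{8} = - \frac{-5 - 2 \cdot 7}{8} = - \frac{-5 - 14}{8} = \left(- \frac{1}{8}\right) \left(-19\right) = \frac{19}{8} \approx 2.375$)
$L{\left(y \right)} = -2 + y$ ($L{\left(y \right)} = y - 2 = -2 + y$)
$p{\left(t \right)} = \frac{19}{8 t}$
$p{\left(L{\left(3 \right)} \right)} 519 = \frac{19}{8 \left(-2 + 3\right)} 519 = \frac{19}{8 \cdot 1} \cdot 519 = \frac{19}{8} \cdot 1 \cdot 519 = \frac{19}{8} \cdot 519 = \frac{9861}{8}$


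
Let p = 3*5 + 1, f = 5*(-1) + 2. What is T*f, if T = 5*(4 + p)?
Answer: -300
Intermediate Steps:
f = -3 (f = -5 + 2 = -3)
p = 16 (p = 15 + 1 = 16)
T = 100 (T = 5*(4 + 16) = 5*20 = 100)
T*f = 100*(-3) = -300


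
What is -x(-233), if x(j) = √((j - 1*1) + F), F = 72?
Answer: -9*I*√2 ≈ -12.728*I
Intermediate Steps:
x(j) = √(71 + j) (x(j) = √((j - 1*1) + 72) = √((j - 1) + 72) = √((-1 + j) + 72) = √(71 + j))
-x(-233) = -√(71 - 233) = -√(-162) = -9*I*√2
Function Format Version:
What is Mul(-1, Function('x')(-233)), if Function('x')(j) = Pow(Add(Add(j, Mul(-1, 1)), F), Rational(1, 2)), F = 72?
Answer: Mul(-9, I, Pow(2, Rational(1, 2))) ≈ Mul(-12.728, I)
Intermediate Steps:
Function('x')(j) = Pow(Add(71, j), Rational(1, 2)) (Function('x')(j) = Pow(Add(Add(j, Mul(-1, 1)), 72), Rational(1, 2)) = Pow(Add(Add(j, -1), 72), Rational(1, 2)) = Pow(Add(Add(-1, j), 72), Rational(1, 2)) = Pow(Add(71, j), Rational(1, 2)))
Mul(-1, Function('x')(-233)) = Mul(-1, Pow(Add(71, -233), Rational(1, 2))) = Mul(-1, Pow(-162, Rational(1, 2))) = Mul(-1, Mul(9, I, Pow(2, Rational(1, 2)))) = Mul(-9, I, Pow(2, Rational(1, 2)))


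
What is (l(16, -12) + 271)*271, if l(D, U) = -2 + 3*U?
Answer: 63143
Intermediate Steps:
(l(16, -12) + 271)*271 = ((-2 + 3*(-12)) + 271)*271 = ((-2 - 36) + 271)*271 = (-38 + 271)*271 = 233*271 = 63143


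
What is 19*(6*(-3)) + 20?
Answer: -322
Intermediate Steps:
19*(6*(-3)) + 20 = 19*(-18) + 20 = -342 + 20 = -322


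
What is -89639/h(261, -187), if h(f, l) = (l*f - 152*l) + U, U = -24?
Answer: 89639/20407 ≈ 4.3926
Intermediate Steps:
h(f, l) = -24 - 152*l + f*l (h(f, l) = (l*f - 152*l) - 24 = (f*l - 152*l) - 24 = (-152*l + f*l) - 24 = -24 - 152*l + f*l)
-89639/h(261, -187) = -89639/(-24 - 152*(-187) + 261*(-187)) = -89639/(-24 + 28424 - 48807) = -89639/(-20407) = -89639*(-1/20407) = 89639/20407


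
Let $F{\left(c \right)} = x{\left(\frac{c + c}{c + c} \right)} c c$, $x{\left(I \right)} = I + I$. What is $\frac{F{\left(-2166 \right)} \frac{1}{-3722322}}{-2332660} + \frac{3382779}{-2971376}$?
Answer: $- \frac{1223847635921736957}{1075008135286510480} \approx -1.1385$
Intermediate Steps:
$x{\left(I \right)} = 2 I$
$F{\left(c \right)} = 2 c^{2}$ ($F{\left(c \right)} = 2 \frac{c + c}{c + c} c c = 2 \frac{2 c}{2 c} c c = 2 \cdot 2 c \frac{1}{2 c} c c = 2 \cdot 1 c c = 2 c c = 2 c^{2}$)
$\frac{F{\left(-2166 \right)} \frac{1}{-3722322}}{-2332660} + \frac{3382779}{-2971376} = \frac{2 \left(-2166\right)^{2} \frac{1}{-3722322}}{-2332660} + \frac{3382779}{-2971376} = 2 \cdot 4691556 \left(- \frac{1}{3722322}\right) \left(- \frac{1}{2332660}\right) + 3382779 \left(- \frac{1}{2971376}\right) = 9383112 \left(- \frac{1}{3722322}\right) \left(- \frac{1}{2332660}\right) - \frac{3382779}{2971376} = \left(- \frac{1563852}{620387}\right) \left(- \frac{1}{2332660}\right) - \frac{3382779}{2971376} = \frac{390963}{361787984855} - \frac{3382779}{2971376} = - \frac{1223847635921736957}{1075008135286510480}$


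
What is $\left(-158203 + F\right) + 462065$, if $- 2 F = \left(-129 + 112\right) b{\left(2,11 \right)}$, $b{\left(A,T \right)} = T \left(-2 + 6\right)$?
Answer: $304236$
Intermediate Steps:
$b{\left(A,T \right)} = 4 T$ ($b{\left(A,T \right)} = T 4 = 4 T$)
$F = 374$ ($F = - \frac{\left(-129 + 112\right) 4 \cdot 11}{2} = - \frac{\left(-17\right) 44}{2} = \left(- \frac{1}{2}\right) \left(-748\right) = 374$)
$\left(-158203 + F\right) + 462065 = \left(-158203 + 374\right) + 462065 = -157829 + 462065 = 304236$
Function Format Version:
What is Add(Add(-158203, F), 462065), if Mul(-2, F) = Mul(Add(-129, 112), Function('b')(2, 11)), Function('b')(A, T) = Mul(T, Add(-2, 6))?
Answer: 304236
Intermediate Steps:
Function('b')(A, T) = Mul(4, T) (Function('b')(A, T) = Mul(T, 4) = Mul(4, T))
F = 374 (F = Mul(Rational(-1, 2), Mul(Add(-129, 112), Mul(4, 11))) = Mul(Rational(-1, 2), Mul(-17, 44)) = Mul(Rational(-1, 2), -748) = 374)
Add(Add(-158203, F), 462065) = Add(Add(-158203, 374), 462065) = Add(-157829, 462065) = 304236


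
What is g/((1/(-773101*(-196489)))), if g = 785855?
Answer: 119375965770607595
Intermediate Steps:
g/((1/(-773101*(-196489)))) = 785855/((1/(-773101*(-196489)))) = 785855/((-1/773101*(-1/196489))) = 785855/(1/151905842389) = 785855*151905842389 = 119375965770607595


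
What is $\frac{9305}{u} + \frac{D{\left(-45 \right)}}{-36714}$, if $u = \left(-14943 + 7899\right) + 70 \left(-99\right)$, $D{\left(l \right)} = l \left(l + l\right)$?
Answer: $- \frac{66369745}{85506906} \approx -0.77619$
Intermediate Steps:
$D{\left(l \right)} = 2 l^{2}$ ($D{\left(l \right)} = l 2 l = 2 l^{2}$)
$u = -13974$ ($u = -7044 - 6930 = -13974$)
$\frac{9305}{u} + \frac{D{\left(-45 \right)}}{-36714} = \frac{9305}{-13974} + \frac{2 \left(-45\right)^{2}}{-36714} = 9305 \left(- \frac{1}{13974}\right) + 2 \cdot 2025 \left(- \frac{1}{36714}\right) = - \frac{9305}{13974} + 4050 \left(- \frac{1}{36714}\right) = - \frac{9305}{13974} - \frac{675}{6119} = - \frac{66369745}{85506906}$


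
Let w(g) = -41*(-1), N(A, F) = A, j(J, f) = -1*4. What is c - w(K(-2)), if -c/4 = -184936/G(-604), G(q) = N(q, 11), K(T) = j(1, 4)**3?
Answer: -191127/151 ≈ -1265.7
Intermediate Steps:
j(J, f) = -4
K(T) = -64 (K(T) = (-4)**3 = -64)
G(q) = q
c = -184936/151 (c = -(-739744)/(-604) = -(-739744)*(-1)/604 = -4*46234/151 = -184936/151 ≈ -1224.7)
w(g) = 41
c - w(K(-2)) = -184936/151 - 1*41 = -184936/151 - 41 = -191127/151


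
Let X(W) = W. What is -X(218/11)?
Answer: -218/11 ≈ -19.818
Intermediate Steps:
-X(218/11) = -218/11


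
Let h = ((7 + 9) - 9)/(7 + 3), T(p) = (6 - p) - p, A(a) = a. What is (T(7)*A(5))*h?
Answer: -28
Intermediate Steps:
T(p) = 6 - 2*p
h = 7/10 (h = (16 - 9)/10 = 7*(1/10) = 7/10 ≈ 0.70000)
(T(7)*A(5))*h = ((6 - 2*7)*5)*(7/10) = ((6 - 14)*5)*(7/10) = -8*5*(7/10) = -40*7/10 = -28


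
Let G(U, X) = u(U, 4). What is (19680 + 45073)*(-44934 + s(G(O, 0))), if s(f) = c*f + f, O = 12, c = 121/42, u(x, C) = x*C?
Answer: -20282841202/7 ≈ -2.8975e+9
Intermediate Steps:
u(x, C) = C*x
c = 121/42 (c = 121*(1/42) = 121/42 ≈ 2.8810)
G(U, X) = 4*U
s(f) = 163*f/42 (s(f) = 121*f/42 + f = 163*f/42)
(19680 + 45073)*(-44934 + s(G(O, 0))) = (19680 + 45073)*(-44934 + 163*(4*12)/42) = 64753*(-44934 + (163/42)*48) = 64753*(-44934 + 1304/7) = 64753*(-313234/7) = -20282841202/7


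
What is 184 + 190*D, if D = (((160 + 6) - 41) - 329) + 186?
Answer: -3236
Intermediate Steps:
D = -18 (D = ((166 - 41) - 329) + 186 = (125 - 329) + 186 = -204 + 186 = -18)
184 + 190*D = 184 + 190*(-18) = 184 - 3420 = -3236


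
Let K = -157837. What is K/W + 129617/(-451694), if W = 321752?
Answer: -56499277431/72666723944 ≈ -0.77751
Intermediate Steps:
K/W + 129617/(-451694) = -157837/321752 + 129617/(-451694) = -157837*1/321752 + 129617*(-1/451694) = -157837/321752 - 129617/451694 = -56499277431/72666723944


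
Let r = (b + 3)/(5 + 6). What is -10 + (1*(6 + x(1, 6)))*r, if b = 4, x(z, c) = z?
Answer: -61/11 ≈ -5.5455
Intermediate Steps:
r = 7/11 (r = (4 + 3)/(5 + 6) = 7/11 ≈ 0.63636)
-10 + (1*(6 + x(1, 6)))*r = -10 + (1*(6 + 1))*(7/11) = -10 + (1*7)*(7/11) = -10 + 7*(7/11) = -10 + 49/11 = -61/11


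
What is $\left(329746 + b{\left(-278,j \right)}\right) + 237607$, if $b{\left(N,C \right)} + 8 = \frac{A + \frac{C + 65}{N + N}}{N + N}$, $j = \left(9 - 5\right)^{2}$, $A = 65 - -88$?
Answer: $\frac{175386678933}{309136} \approx 5.6735 \cdot 10^{5}$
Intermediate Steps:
$A = 153$ ($A = 65 + 88 = 153$)
$j = 16$ ($j = 4^{2} = 16$)
$b{\left(N,C \right)} = -8 + \frac{153 + \frac{65 + C}{2 N}}{2 N}$ ($b{\left(N,C \right)} = -8 + \frac{153 + \frac{C + 65}{N + N}}{N + N} = -8 + \frac{153 + \frac{65 + C}{2 N}}{2 N}$)
$\left(329746 + b{\left(-278,j \right)}\right) + 237607 = \left(329746 + \frac{65 + 16 - 32 \left(-278\right)^{2} + 306 \left(-278\right)}{4 \cdot 77284}\right) + 237607 = \left(329746 + \frac{1}{4} \cdot \frac{1}{77284} \left(65 + 16 - 2473088 - 85068\right)\right) + 237607 = \left(329746 + \frac{1}{4} \cdot \frac{1}{77284} \left(-2558075\right)\right) + 237607 = \left(329746 - \frac{2558075}{309136}\right) + 237607 = \frac{101933801381}{309136} + 237607 = \frac{175386678933}{309136}$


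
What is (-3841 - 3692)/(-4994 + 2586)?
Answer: 7533/2408 ≈ 3.1283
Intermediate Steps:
(-3841 - 3692)/(-4994 + 2586) = -7533/(-2408) = -7533*(-1/2408) = 7533/2408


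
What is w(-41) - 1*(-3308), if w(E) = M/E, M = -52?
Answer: 135680/41 ≈ 3309.3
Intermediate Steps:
w(E) = -52/E
w(-41) - 1*(-3308) = -52/(-41) - 1*(-3308) = -52*(-1/41) + 3308 = 52/41 + 3308 = 135680/41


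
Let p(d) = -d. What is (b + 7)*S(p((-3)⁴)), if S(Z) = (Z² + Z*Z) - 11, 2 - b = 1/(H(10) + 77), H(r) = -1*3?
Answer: 8718815/74 ≈ 1.1782e+5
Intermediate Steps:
H(r) = -3
b = 147/74 (b = 2 - 1/(-3 + 77) = 2 - 1/74 = 147/74 ≈ 1.9865)
S(Z) = -11 + 2*Z² (S(Z) = (Z² + Z²) - 11 = 2*Z² - 11 = -11 + 2*Z²)
(b + 7)*S(p((-3)⁴)) = (147/74 + 7)*(-11 + 2*(-1*(-3)⁴)²) = 665*(-11 + 2*(-1*81)²)/74 = 665*(-11 + 2*(-81)²)/74 = 665*(-11 + 2*6561)/74 = 665*(-11 + 13122)/74 = (665/74)*13111 = 8718815/74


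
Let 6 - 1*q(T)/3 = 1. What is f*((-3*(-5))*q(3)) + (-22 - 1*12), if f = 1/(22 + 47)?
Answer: -707/23 ≈ -30.739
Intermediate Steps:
q(T) = 15 (q(T) = 18 - 3*1 = 18 - 3 = 15)
f = 1/69 ≈ 0.014493
f*((-3*(-5))*q(3)) + (-22 - 1*12) = (-3*(-5)*15)/69 + (-22 - 1*12) = (15*15)/69 + (-22 - 12) = (1/69)*225 - 34 = 75/23 - 34 = -707/23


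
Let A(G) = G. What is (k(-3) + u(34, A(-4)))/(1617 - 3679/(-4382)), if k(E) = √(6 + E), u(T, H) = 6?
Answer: 26292/7089373 + 4382*√3/7089373 ≈ 0.0047792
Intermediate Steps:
(k(-3) + u(34, A(-4)))/(1617 - 3679/(-4382)) = (√(6 - 3) + 6)/(1617 - 3679/(-4382)) = (√3 + 6)/(1617 - 3679*(-1/4382)) = (6 + √3)/(1617 + 3679/4382) = (6 + √3)/(7089373/4382) = (6 + √3)*(4382/7089373) = 26292/7089373 + 4382*√3/7089373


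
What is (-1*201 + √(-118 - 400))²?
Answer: (201 - I*√518)² ≈ 39883.0 - 9149.4*I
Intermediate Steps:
(-1*201 + √(-118 - 400))² = (-201 + √(-518))² = (-201 + I*√518)²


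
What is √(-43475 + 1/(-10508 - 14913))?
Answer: 2*I*√7023682331974/25421 ≈ 208.51*I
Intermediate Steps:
√(-43475 + 1/(-10508 - 14913)) = √(-43475 + 1/(-25421)) = √(-43475 - 1/25421) = √(-1105177976/25421) = 2*I*√7023682331974/25421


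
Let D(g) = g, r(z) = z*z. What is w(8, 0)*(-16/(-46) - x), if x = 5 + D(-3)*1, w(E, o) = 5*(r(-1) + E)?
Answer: -1710/23 ≈ -74.348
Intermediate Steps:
r(z) = z**2
w(E, o) = 5 + 5*E (w(E, o) = 5*((-1)**2 + E) = 5*(1 + E) = 5 + 5*E)
x = 2 (x = 5 - 3*1 = 5 - 3 = 2)
w(8, 0)*(-16/(-46) - x) = (5 + 5*8)*(-16/(-46) - 1*2) = (5 + 40)*(-16*(-1/46) - 2) = 45*(8/23 - 2) = 45*(-38/23) = -1710/23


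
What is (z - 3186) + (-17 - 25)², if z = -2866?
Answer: -4288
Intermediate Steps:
(z - 3186) + (-17 - 25)² = (-2866 - 3186) + (-17 - 25)² = -6052 + (-42)² = -6052 + 1764 = -4288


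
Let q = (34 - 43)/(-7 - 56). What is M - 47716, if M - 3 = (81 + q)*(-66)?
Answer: -371479/7 ≈ -53068.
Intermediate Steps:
q = ⅐ (q = -9/(-63) = -9*(-1/63) = ⅐ ≈ 0.14286)
M = -37467/7 (M = 3 + (81 + ⅐)*(-66) = 3 + (568/7)*(-66) = 3 - 37488/7 = -37467/7 ≈ -5352.4)
M - 47716 = -37467/7 - 47716 = -371479/7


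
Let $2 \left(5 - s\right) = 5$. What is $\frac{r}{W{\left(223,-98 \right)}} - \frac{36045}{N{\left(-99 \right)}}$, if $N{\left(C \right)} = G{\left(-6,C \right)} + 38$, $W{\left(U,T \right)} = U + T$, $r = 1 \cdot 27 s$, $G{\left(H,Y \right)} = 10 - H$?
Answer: $- \frac{16674}{25} \approx -666.96$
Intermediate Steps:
$s = \frac{5}{2}$ ($s = 5 - \frac{5}{2} = \frac{5}{2} \approx 2.5$)
$r = \frac{135}{2}$ ($r = 1 \cdot 27 \cdot \frac{5}{2} = 27 \cdot \frac{5}{2} = \frac{135}{2} \approx 67.5$)
$W{\left(U,T \right)} = T + U$
$N{\left(C \right)} = 54$ ($N{\left(C \right)} = \left(10 - -6\right) + 38 = \left(10 + 6\right) + 38 = 16 + 38 = 54$)
$\frac{r}{W{\left(223,-98 \right)}} - \frac{36045}{N{\left(-99 \right)}} = \frac{135}{2 \left(-98 + 223\right)} - \frac{36045}{54} = \frac{135}{2 \cdot 125} - \frac{1335}{2} = \frac{135}{2} \cdot \frac{1}{125} - \frac{1335}{2} = \frac{27}{50} - \frac{1335}{2} = - \frac{16674}{25}$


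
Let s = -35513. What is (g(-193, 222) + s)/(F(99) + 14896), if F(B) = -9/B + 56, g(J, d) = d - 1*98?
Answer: -389279/164471 ≈ -2.3669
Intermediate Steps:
g(J, d) = -98 + d (g(J, d) = d - 98 = -98 + d)
F(B) = 56 - 9/B
(g(-193, 222) + s)/(F(99) + 14896) = ((-98 + 222) - 35513)/((56 - 9/99) + 14896) = (124 - 35513)/((56 - 9*1/99) + 14896) = -35389/((56 - 1/11) + 14896) = -35389/(615/11 + 14896) = -35389/164471/11 = -35389*11/164471 = -389279/164471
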